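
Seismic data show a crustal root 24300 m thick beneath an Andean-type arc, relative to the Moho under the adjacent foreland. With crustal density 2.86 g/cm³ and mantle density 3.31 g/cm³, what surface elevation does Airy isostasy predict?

Balancing pressure at the compensation depth: ρ_c h = (ρ_m − ρ_c) r.
h = r (ρ_m − ρ_c) / ρ_c = 24300 m × (3.31 − 2.86) / 2.86 = 3820 m.

3820 m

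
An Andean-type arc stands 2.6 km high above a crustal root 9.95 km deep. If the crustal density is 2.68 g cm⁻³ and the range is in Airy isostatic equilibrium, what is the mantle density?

3.38 g cm⁻³

Airy balance: ρ_c h = (ρ_m − ρ_c) r → ρ_m = ρ_c (1 + h/r).
ρ_m = 2.68 × (1 + 2.6 km/9.95 km) = 3.38 g cm⁻³.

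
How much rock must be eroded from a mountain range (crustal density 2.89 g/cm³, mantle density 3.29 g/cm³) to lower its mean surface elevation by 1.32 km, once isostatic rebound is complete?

10.9 km

Net drop Δ = e − u = e − e ρ_c/ρ_m = e (ρ_m − ρ_c)/ρ_m.
e = Δ ρ_m/(ρ_m − ρ_c) = 1.32 km × 3.29/0.4 = 10.9 km.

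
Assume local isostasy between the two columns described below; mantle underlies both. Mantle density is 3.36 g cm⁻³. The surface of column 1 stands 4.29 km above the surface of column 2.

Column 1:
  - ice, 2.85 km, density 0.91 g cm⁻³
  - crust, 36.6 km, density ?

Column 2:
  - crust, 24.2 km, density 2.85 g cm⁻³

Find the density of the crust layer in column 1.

2.82 g cm⁻³

Take the compensation level at the base of the deeper column (depth z_c below the surface of column 1) and equate Σ ρ_i t_i down to z_c; mantle fills any gap and the z_c terms cancel.
Column 1: 2.85×0.91 + 36.6×ρ + (z_c − 39.45)×3.36
Column 2: 4.29×0 + 24.2×2.85 + (z_c − 4.29 − 24.2)×3.36
The z_c×3.36 term appears on both sides and cancels. Collect the known terms of each column as K = Σ(ρt)_known − 3.36 × (depth of known layers): K_1 = 2.5935 − 3.36×39.45 = −129.9585; K_2 = 68.97 − 3.36×(4.29 + 24.2) = −26.7564.
Balance: K_1 + 36.6×ρ = K_2, so ρ = (K_2 − K_1)/36.6 = 103.202/36.6 = 2.82 g cm⁻³.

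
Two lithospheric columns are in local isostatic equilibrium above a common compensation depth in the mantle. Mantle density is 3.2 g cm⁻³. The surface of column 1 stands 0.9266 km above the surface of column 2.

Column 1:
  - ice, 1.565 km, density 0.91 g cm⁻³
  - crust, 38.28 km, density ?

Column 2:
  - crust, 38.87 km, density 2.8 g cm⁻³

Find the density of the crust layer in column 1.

Take the compensation level at the base of the deeper column (depth z_c below the surface of column 1) and equate Σ ρ_i t_i down to z_c; mantle fills any gap and the z_c terms cancel.
Column 1: 1.565×0.91 + 38.28×ρ + (z_c − 39.845)×3.2
Column 2: 0.9266×0 + 38.87×2.8 + (z_c − 0.9266 − 38.87)×3.2
The z_c×3.2 term appears on both sides and cancels. Collect the known terms of each column as K = Σ(ρt)_known − 3.2 × (depth of known layers): K_1 = 1.42415 − 3.2×39.845 = −126.07985; K_2 = 108.836 − 3.2×(0.9266 + 38.87) = −18.51312.
Balance: K_1 + 38.28×ρ = K_2, so ρ = (K_2 − K_1)/38.28 = 107.567/38.28 = 2.81 g cm⁻³.

2.81 g cm⁻³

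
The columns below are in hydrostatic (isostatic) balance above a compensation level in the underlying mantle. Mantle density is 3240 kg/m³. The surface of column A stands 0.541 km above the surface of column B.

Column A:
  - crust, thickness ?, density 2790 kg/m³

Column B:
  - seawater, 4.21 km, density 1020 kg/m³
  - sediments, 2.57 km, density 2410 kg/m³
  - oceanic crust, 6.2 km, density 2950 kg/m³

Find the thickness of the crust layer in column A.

33.4 km

Take the compensation level at the base of the deeper column (depth z_c below the surface of column A) and equate Σ ρ_i t_i down to z_c; mantle fills any gap and the z_c terms cancel.
Column A: x×2790 + (z_c − 0 − x)×3240
Column B: 0.541×0 + 4.21×1020 + 2.57×2410 + 6.2×2950 + (z_c − 0.541 − 12.98)×3240
The z_c×3240 term appears on both sides and cancels. Collect the known terms of each column as K = Σ(ρt)_known − 3240 × (depth of known layers): K_A = 0 − 3240×0 = 0; K_B = 28777.9 − 3240×(0.541 + 12.98) = −15030.14.
Balance: K_A − x×(3240 − 2790) = K_B, so x = (K_A − K_B)/(3240 − 2790) = 15030.1/450 = 33.4 km.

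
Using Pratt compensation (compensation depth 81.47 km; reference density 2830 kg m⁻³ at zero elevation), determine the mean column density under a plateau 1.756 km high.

Pratt balance: ρ_ref D = ρ (D + h).
ρ = ρ_ref D/(D + h) = 2830 × 81.47 km/(81.47 km + 1.756 km) = 2770 kg m⁻³.

2770 kg m⁻³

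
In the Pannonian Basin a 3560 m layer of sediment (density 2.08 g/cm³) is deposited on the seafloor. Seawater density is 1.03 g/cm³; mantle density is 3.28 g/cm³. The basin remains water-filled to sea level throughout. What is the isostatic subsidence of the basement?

1660 m

Submarine loading: the sediment displaces seawater, and the subsidence is in turn flooded, so s (ρ_m − ρ_w) = t (ρ_sed − ρ_w).
s = 3560 m × (2.08 − 1.03) / (3.28 − 1.03) = 1660 m.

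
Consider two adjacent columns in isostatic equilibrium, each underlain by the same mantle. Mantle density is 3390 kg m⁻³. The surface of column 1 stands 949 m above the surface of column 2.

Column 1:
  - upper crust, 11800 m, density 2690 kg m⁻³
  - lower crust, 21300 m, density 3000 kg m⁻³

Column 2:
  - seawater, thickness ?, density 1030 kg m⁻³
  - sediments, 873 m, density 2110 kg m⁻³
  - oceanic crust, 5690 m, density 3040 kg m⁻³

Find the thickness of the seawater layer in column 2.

4340 m

Take the compensation level at the base of the deeper column (depth z_c below the surface of column 1) and equate Σ ρ_i t_i down to z_c; mantle fills any gap and the z_c terms cancel.
Column 1: 11800×2690 + 21300×3000 + (z_c − 33100)×3390
Column 2: 949×0 + x×1030 + 873×2110 + 5690×3040 + (z_c − 949 − 6563 − x)×3390
The z_c×3390 term appears on both sides and cancels. Collect the known terms of each column as K = Σ(ρt)_known − 3390 × (depth of known layers): K_1 = 95642000 − 3390×33100 = −16567000; K_2 = 19139630 − 3390×(949 + 6563) = −6326050.
Balance: K_1 = K_2 − x×(3390 − 1030), so x = (K_2 − K_1)/(3390 − 1030) = 10241000/2360 = 4340 m.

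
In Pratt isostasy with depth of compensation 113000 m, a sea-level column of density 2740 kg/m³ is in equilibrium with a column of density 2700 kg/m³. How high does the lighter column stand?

1670 m

ρ_ref D = ρ (D + h) → h = D (ρ_ref − ρ)/ρ.
h = 113000 m × (2740 − 2700)/2700 = 1670 m.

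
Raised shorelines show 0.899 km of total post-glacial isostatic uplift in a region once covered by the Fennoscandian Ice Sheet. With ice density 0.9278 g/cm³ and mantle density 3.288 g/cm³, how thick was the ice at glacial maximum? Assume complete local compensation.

3.19 km

u = t ρ_ice/ρ_m → t = u ρ_m/ρ_ice = 0.899 km × 3.288/0.9278 = 3.19 km.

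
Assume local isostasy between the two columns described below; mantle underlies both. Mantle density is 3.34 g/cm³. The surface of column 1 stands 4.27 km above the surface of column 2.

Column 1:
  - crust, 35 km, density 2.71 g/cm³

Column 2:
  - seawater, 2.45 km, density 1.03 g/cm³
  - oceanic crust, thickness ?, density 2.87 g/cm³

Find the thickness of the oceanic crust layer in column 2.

Take the compensation level at the base of the deeper column (depth z_c below the surface of column 1) and equate Σ ρ_i t_i down to z_c; mantle fills any gap and the z_c terms cancel.
Column 1: 35×2.71 + (z_c − 35)×3.34
Column 2: 4.27×0 + 2.45×1.03 + x×2.87 + (z_c − 4.27 − 2.45 − x)×3.34
The z_c×3.34 term appears on both sides and cancels. Collect the known terms of each column as K = Σ(ρt)_known − 3.34 × (depth of known layers): K_1 = 94.85 − 3.34×35 = −22.05; K_2 = 2.5235 − 3.34×(4.27 + 2.45) = −19.9213.
Balance: K_1 = K_2 − x×(3.34 − 2.87), so x = (K_2 − K_1)/(3.34 − 2.87) = 2.1287/0.47 = 4.53 km.

4.53 km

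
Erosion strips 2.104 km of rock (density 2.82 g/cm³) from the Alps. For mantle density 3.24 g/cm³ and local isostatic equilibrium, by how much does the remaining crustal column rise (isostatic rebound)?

1.83 km

Unloading: uplift u = e ρ_c/ρ_m = 2.104 km × 2.82/3.24 = 1.83 km.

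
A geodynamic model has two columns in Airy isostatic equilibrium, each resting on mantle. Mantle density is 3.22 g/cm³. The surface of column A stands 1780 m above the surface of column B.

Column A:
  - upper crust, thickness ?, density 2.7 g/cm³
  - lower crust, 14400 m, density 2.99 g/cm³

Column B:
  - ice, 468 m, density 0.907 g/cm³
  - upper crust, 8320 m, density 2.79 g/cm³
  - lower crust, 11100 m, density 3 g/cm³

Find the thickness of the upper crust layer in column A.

Take the compensation level at the base of the deeper column (depth z_c below the surface of column A) and equate Σ ρ_i t_i down to z_c; mantle fills any gap and the z_c terms cancel.
Column A: x×2.7 + 14400×2.99 + (z_c − 14400 − x)×3.22
Column B: 1780×0 + 468×0.907 + 8320×2.79 + 11100×3 + (z_c − 1780 − 19888)×3.22
The z_c×3.22 term appears on both sides and cancels. Collect the known terms of each column as K = Σ(ρt)_known − 3.22 × (depth of known layers): K_A = 43056 − 3.22×14400 = −3312; K_B = 56937.276 − 3.22×(1780 + 19888) = −12833.684.
Balance: K_A − x×(3.22 − 2.7) = K_B, so x = (K_A − K_B)/(3.22 − 2.7) = 9521.68/0.52 = 18300 m.

18300 m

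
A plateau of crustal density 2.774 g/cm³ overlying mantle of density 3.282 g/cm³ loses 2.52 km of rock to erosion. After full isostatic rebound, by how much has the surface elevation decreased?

Rebound u = e ρ_c/ρ_m = 2.52 km × 2.774/3.282 = 2.13 km.
Net surface drop = e − u = 2.52 km − 2.13 km = e (ρ_m − ρ_c)/ρ_m = 0.39 km.

0.39 km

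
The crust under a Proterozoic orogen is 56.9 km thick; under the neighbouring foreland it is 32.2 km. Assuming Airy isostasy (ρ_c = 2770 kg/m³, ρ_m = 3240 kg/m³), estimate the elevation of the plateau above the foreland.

Excess crust Δ = 56.9 km − 32.2 km = 24.7 km, split between elevation h and root r with h + r = Δ.
Airy balance ρ_c h = (ρ_m − ρ_c) r gives r = h ρ_c/(ρ_m − ρ_c), so h (1 + ρ_c/(ρ_m − ρ_c)) = Δ, i.e. h = Δ (ρ_m − ρ_c)/ρ_m.
h = 24.7 km × 470/3240 = 3.58 km.

3.58 km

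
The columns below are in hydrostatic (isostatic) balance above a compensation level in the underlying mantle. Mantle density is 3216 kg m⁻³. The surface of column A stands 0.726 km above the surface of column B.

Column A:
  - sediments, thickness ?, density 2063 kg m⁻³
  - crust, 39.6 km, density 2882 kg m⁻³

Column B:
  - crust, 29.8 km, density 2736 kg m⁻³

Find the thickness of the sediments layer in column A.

Take the compensation level at the base of the deeper column (depth z_c below the surface of column A) and equate Σ ρ_i t_i down to z_c; mantle fills any gap and the z_c terms cancel.
Column A: x×2063 + 39.6×2882 + (z_c − 39.6 − x)×3216
Column B: 0.726×0 + 29.8×2736 + (z_c − 0.726 − 29.8)×3216
The z_c×3216 term appears on both sides and cancels. Collect the known terms of each column as K = Σ(ρt)_known − 3216 × (depth of known layers): K_A = 114127.2 − 3216×39.6 = −13226.4; K_B = 81532.8 − 3216×(0.726 + 29.8) = −16638.816.
Balance: K_A − x×(3216 − 2063) = K_B, so x = (K_A − K_B)/(3216 − 2063) = 3412.42/1153 = 2.96 km.

2.96 km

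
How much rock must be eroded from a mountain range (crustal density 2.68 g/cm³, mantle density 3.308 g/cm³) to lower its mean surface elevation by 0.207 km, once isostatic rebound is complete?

1.09 km

Net drop Δ = e − u = e − e ρ_c/ρ_m = e (ρ_m − ρ_c)/ρ_m.
e = Δ ρ_m/(ρ_m − ρ_c) = 0.207 km × 3.308/0.628 = 1.09 km.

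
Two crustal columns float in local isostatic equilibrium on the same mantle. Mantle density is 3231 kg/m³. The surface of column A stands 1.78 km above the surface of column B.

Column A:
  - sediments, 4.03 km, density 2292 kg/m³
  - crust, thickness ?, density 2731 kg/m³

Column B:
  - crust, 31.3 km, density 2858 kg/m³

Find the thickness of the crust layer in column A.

27.3 km

Take the compensation level at the base of the deeper column (depth z_c below the surface of column A) and equate Σ ρ_i t_i down to z_c; mantle fills any gap and the z_c terms cancel.
Column A: 4.03×2292 + x×2731 + (z_c − 4.03 − x)×3231
Column B: 1.78×0 + 31.3×2858 + (z_c − 1.78 − 31.3)×3231
The z_c×3231 term appears on both sides and cancels. Collect the known terms of each column as K = Σ(ρt)_known − 3231 × (depth of known layers): K_A = 9236.76 − 3231×4.03 = −3784.17; K_B = 89455.4 − 3231×(1.78 + 31.3) = −17426.08.
Balance: K_A − x×(3231 − 2731) = K_B, so x = (K_A − K_B)/(3231 − 2731) = 13641.9/500 = 27.3 km.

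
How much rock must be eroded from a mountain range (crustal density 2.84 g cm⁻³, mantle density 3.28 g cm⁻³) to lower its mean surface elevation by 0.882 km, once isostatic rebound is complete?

6.57 km

Net drop Δ = e − u = e − e ρ_c/ρ_m = e (ρ_m − ρ_c)/ρ_m.
e = Δ ρ_m/(ρ_m − ρ_c) = 0.882 km × 3.28/0.44 = 6.57 km.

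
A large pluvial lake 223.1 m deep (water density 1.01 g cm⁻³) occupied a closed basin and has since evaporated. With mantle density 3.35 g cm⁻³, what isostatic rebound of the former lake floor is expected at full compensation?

67.3 m

u = d ρ_w/ρ_m = 223.1 m × 1.01/3.35 = 67.3 m.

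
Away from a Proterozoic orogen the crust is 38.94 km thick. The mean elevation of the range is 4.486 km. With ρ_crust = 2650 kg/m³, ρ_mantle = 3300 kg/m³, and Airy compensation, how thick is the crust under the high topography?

Root depth r = h ρ_c / (ρ_m − ρ_c) = 4.486 km × 2650 / 650 = 18.29 km.
Total thickness = T + h + r = 38.94 km + 4.486 km + 18.29 km = 61.7 km.

61.7 km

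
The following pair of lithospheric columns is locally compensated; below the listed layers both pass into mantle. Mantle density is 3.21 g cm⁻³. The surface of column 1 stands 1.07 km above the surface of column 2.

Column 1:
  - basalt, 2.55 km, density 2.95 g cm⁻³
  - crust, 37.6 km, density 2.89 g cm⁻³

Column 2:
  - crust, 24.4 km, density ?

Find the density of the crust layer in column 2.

Take the compensation level at the base of the deeper column (depth z_c below the surface of column 1) and equate Σ ρ_i t_i down to z_c; mantle fills any gap and the z_c terms cancel.
Column 1: 2.55×2.95 + 37.6×2.89 + (z_c − 40.15)×3.21
Column 2: 1.07×0 + 24.4×ρ + (z_c − 1.07 − 24.4)×3.21
The z_c×3.21 term appears on both sides and cancels. Collect the known terms of each column as K = Σ(ρt)_known − 3.21 × (depth of known layers): K_1 = 116.1865 − 3.21×40.15 = −12.695; K_2 = 0 − 3.21×(1.07 + 24.4) = −81.7587.
Balance: K_1 = K_2 + 24.4×ρ, so ρ = (K_1 − K_2)/24.4 = 69.0637/24.4 = 2.83 g cm⁻³.

2.83 g cm⁻³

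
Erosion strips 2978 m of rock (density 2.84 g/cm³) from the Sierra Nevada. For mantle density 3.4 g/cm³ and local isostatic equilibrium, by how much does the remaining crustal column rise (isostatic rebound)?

2490 m

Unloading: uplift u = e ρ_c/ρ_m = 2978 m × 2.84/3.4 = 2490 m.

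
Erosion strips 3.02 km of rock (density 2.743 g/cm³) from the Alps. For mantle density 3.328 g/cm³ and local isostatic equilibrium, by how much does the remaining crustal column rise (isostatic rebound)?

2.49 km

Unloading: uplift u = e ρ_c/ρ_m = 3.02 km × 2.743/3.328 = 2.49 km.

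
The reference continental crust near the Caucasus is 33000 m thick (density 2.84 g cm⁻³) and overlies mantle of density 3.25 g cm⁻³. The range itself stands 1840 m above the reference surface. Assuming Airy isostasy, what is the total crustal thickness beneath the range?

Root depth r = h ρ_c / (ρ_m − ρ_c) = 1840 m × 2.84 / 0.41 = 12750 m.
Total thickness = T + h + r = 33000 m + 1840 m + 12750 m = 47600 m.

47600 m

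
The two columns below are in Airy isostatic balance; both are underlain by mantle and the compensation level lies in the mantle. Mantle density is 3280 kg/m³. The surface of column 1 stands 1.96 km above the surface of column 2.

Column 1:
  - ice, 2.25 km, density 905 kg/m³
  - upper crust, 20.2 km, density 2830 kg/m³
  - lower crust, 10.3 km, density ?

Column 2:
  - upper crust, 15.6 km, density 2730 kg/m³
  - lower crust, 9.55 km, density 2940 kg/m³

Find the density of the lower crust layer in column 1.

2910 kg/m³

Take the compensation level at the base of the deeper column (depth z_c below the surface of column 1) and equate Σ ρ_i t_i down to z_c; mantle fills any gap and the z_c terms cancel.
Column 1: 2.25×905 + 20.2×2830 + 10.3×ρ + (z_c − 32.75)×3280
Column 2: 1.96×0 + 15.6×2730 + 9.55×2940 + (z_c − 1.96 − 25.15)×3280
The z_c×3280 term appears on both sides and cancels. Collect the known terms of each column as K = Σ(ρt)_known − 3280 × (depth of known layers): K_1 = 59202.25 − 3280×32.75 = −48217.75; K_2 = 70665 − 3280×(1.96 + 25.15) = −18255.8.
Balance: K_1 + 10.3×ρ = K_2, so ρ = (K_2 − K_1)/10.3 = 29962/10.3 = 2910 kg/m³.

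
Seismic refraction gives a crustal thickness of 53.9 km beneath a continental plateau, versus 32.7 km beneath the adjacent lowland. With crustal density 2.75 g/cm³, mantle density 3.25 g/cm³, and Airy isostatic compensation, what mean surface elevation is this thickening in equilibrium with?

3.26 km

Excess crust Δ = 53.9 km − 32.7 km = 21.2 km, split between elevation h and root r with h + r = Δ.
Airy balance ρ_c h = (ρ_m − ρ_c) r gives r = h ρ_c/(ρ_m − ρ_c), so h (1 + ρ_c/(ρ_m − ρ_c)) = Δ, i.e. h = Δ (ρ_m − ρ_c)/ρ_m.
h = 21.2 km × 0.5/3.25 = 3.26 km.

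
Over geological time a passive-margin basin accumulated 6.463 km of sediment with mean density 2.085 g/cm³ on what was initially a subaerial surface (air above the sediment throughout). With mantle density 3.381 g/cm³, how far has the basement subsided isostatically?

3.99 km

Subaerial load: s = t ρ_sed / ρ_m = 6.463 km × 2.085/3.381 = 3.99 km.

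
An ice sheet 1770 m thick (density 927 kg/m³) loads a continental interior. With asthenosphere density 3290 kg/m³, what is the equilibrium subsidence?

499 m

Isostatic balance requires: the ice load ρ_ice t is balanced by mantle displaced below, ρ_m s.
s = t ρ_ice / ρ_m = 1770 m × 927/3290 = 499 m.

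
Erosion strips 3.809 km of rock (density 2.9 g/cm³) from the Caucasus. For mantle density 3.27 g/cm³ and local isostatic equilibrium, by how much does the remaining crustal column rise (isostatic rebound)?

Unloading: uplift u = e ρ_c/ρ_m = 3.809 km × 2.9/3.27 = 3.38 km.

3.38 km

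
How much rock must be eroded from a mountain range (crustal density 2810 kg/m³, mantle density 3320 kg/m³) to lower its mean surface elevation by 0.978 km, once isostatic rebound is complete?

Net drop Δ = e − u = e − e ρ_c/ρ_m = e (ρ_m − ρ_c)/ρ_m.
e = Δ ρ_m/(ρ_m − ρ_c) = 0.978 km × 3320/510 = 6.37 km.

6.37 km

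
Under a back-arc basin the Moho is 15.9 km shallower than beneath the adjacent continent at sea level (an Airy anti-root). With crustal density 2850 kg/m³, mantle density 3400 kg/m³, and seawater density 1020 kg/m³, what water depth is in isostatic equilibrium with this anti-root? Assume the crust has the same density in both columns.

Replacing a thickness d of crust by seawater at the top must be balanced by replacing crust with mantle at the base: d (ρ_c − ρ_w) = a (ρ_m − ρ_c).
d = a (ρ_m − ρ_c)/(ρ_c − ρ_w) = 15.9 km × 550/1830 = 4.78 km.

4.78 km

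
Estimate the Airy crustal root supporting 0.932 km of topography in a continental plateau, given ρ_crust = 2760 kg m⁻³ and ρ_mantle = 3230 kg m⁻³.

5.47 km

Equating mass per unit area of the two columns: the weight of the topography is balanced by the buoyancy of the root, ρ_c h = (ρ_m − ρ_c) r.
r = h · ρ_c / (ρ_m − ρ_c) = 0.932 km × 2760 / (3230 − 2760) = 5.47 km.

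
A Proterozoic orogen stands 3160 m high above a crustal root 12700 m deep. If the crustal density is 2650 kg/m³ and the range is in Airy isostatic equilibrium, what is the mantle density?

3310 kg/m³

Airy balance: ρ_c h = (ρ_m − ρ_c) r → ρ_m = ρ_c (1 + h/r).
ρ_m = 2650 × (1 + 3160 m/12700 m) = 3310 kg/m³.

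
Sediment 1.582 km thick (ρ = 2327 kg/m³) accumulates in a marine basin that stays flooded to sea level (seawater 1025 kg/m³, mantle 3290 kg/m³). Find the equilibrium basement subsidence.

0.909 km

Submarine loading: the sediment displaces seawater, and the subsidence is in turn flooded, so s (ρ_m − ρ_w) = t (ρ_sed − ρ_w).
s = 1.582 km × (2327 − 1025) / (3290 − 1025) = 0.909 km.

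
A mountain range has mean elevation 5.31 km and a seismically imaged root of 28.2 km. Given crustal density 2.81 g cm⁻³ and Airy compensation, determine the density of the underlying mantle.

3.34 g cm⁻³

Airy balance: ρ_c h = (ρ_m − ρ_c) r → ρ_m = ρ_c (1 + h/r).
ρ_m = 2.81 × (1 + 5.31 km/28.2 km) = 3.34 g cm⁻³.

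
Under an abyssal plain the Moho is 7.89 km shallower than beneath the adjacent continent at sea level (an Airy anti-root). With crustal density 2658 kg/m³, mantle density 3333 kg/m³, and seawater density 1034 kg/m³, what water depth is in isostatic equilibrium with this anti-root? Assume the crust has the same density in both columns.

Replacing a thickness d of crust by seawater at the top must be balanced by replacing crust with mantle at the base: d (ρ_c − ρ_w) = a (ρ_m − ρ_c).
d = a (ρ_m − ρ_c)/(ρ_c − ρ_w) = 7.89 km × 675/1624 = 3.28 km.

3.28 km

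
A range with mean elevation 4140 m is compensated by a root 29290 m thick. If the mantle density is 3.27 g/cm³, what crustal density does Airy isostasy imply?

ρ_c h = (ρ_m − ρ_c) r → ρ_c (h + r) = ρ_m r → ρ_c = ρ_m r / (h + r).
ρ_c = 3.27 × 29290 m / (4140 m + 29290 m) = 2.87 g/cm³.

2.87 g/cm³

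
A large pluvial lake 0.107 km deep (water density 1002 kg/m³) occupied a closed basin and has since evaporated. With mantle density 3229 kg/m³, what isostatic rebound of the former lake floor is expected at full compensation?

u = d ρ_w/ρ_m = 0.107 km × 1002/3229 = 0.0332 km.

0.0332 km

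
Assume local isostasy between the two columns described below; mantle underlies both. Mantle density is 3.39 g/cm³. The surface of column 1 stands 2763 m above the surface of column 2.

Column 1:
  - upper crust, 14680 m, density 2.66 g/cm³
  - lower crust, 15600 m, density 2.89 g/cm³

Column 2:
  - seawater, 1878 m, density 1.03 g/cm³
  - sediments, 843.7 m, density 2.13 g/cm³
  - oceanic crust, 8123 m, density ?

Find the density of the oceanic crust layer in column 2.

Take the compensation level at the base of the deeper column (depth z_c below the surface of column 1) and equate Σ ρ_i t_i down to z_c; mantle fills any gap and the z_c terms cancel.
Column 1: 14680×2.66 + 15600×2.89 + (z_c − 30280)×3.39
Column 2: 2763×0 + 1878×1.03 + 843.7×2.13 + 8123×ρ + (z_c − 2763 − 10844.7)×3.39
The z_c×3.39 term appears on both sides and cancels. Collect the known terms of each column as K = Σ(ρt)_known − 3.39 × (depth of known layers): K_1 = 84132.8 − 3.39×30280 = −18516.4; K_2 = 3731.421 − 3.39×(2763 + 10844.7) = −42398.682.
Balance: K_1 = K_2 + 8123×ρ, so ρ = (K_1 − K_2)/8123 = 23882.3/8123 = 2.94 g/cm³.

2.94 g/cm³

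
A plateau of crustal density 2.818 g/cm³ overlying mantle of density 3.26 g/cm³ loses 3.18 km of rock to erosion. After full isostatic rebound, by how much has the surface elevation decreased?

Rebound u = e ρ_c/ρ_m = 3.18 km × 2.818/3.26 = 2.749 km.
Net surface drop = e − u = 3.18 km − 2.749 km = e (ρ_m − ρ_c)/ρ_m = 0.431 km.

0.431 km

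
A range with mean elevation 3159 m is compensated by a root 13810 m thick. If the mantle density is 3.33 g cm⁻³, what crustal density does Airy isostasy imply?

ρ_c h = (ρ_m − ρ_c) r → ρ_c (h + r) = ρ_m r → ρ_c = ρ_m r / (h + r).
ρ_c = 3.33 × 13810 m / (3159 m + 13810 m) = 2.71 g cm⁻³.

2.71 g cm⁻³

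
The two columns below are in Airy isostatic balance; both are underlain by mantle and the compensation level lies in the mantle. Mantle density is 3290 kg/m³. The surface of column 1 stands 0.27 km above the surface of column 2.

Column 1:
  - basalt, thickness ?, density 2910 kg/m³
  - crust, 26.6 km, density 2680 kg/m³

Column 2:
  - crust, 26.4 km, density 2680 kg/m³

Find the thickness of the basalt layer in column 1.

Take the compensation level at the base of the deeper column (depth z_c below the surface of column 1) and equate Σ ρ_i t_i down to z_c; mantle fills any gap and the z_c terms cancel.
Column 1: x×2910 + 26.6×2680 + (z_c − 26.6 − x)×3290
Column 2: 0.27×0 + 26.4×2680 + (z_c − 0.27 − 26.4)×3290
The z_c×3290 term appears on both sides and cancels. Collect the known terms of each column as K = Σ(ρt)_known − 3290 × (depth of known layers): K_1 = 71288 − 3290×26.6 = −16226; K_2 = 70752 − 3290×(0.27 + 26.4) = −16992.3.
Balance: K_1 − x×(3290 − 2910) = K_2, so x = (K_1 − K_2)/(3290 − 2910) = 766.3/380 = 2.02 km.

2.02 km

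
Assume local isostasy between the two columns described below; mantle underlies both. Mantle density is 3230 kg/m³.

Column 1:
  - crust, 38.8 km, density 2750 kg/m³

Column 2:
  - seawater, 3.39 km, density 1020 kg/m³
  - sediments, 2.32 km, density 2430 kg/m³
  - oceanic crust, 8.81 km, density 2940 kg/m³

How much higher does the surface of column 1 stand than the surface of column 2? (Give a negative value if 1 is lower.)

2.08 km

For any compensation level in the mantle, the mantle terms cancel and isostasy reduces to e = (Σt_1 − Σt_2) − (Σ(ρt)_1 − Σ(ρt)_2) / ρ_m.
Σt_1 = 38.8 km; Σt_2 = 14.52 km; Σ(ρt)_1 = 106700; Σ(ρt)_2 = 34996.8 (in km·kg/m³).
e = (38.8 − 14.52) − (106700 − 34996.8) / 3230 = 2.08 km.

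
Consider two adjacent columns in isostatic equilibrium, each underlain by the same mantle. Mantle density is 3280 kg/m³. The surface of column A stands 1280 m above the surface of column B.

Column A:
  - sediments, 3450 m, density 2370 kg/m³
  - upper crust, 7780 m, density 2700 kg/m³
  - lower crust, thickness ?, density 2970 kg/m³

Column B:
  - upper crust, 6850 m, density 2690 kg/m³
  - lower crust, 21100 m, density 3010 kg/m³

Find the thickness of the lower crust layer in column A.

Take the compensation level at the base of the deeper column (depth z_c below the surface of column A) and equate Σ ρ_i t_i down to z_c; mantle fills any gap and the z_c terms cancel.
Column A: 3450×2370 + 7780×2700 + x×2970 + (z_c − 11230 − x)×3280
Column B: 1280×0 + 6850×2690 + 21100×3010 + (z_c − 1280 − 27950)×3280
The z_c×3280 term appears on both sides and cancels. Collect the known terms of each column as K = Σ(ρt)_known − 3280 × (depth of known layers): K_A = 29182500 − 3280×11230 = −7651900; K_B = 81937500 − 3280×(1280 + 27950) = −13936900.
Balance: K_A − x×(3280 − 2970) = K_B, so x = (K_A − K_B)/(3280 − 2970) = 6285000/310 = 20300 m.

20300 m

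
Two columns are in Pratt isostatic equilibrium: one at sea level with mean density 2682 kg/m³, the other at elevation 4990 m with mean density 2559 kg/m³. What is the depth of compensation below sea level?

ρ_ref D = ρ (D + h) → D (ρ_ref − ρ) = ρ h.
D = ρ h/(ρ_ref − ρ) = 2559 × 4990 m/(2682 − 2559) = 104000 m.

104000 m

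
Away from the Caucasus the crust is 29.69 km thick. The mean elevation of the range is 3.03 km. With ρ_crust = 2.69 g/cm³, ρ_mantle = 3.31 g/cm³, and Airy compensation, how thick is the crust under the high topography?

45.9 km

Root depth r = h ρ_c / (ρ_m − ρ_c) = 3.03 km × 2.69 / 0.62 = 13.15 km.
Total thickness = T + h + r = 29.69 km + 3.03 km + 13.15 km = 45.9 km.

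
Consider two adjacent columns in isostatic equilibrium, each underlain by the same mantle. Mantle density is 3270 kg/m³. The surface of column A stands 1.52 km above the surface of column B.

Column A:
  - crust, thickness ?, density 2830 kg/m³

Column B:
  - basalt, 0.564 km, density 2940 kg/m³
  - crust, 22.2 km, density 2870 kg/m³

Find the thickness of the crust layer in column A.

31.9 km

Take the compensation level at the base of the deeper column (depth z_c below the surface of column A) and equate Σ ρ_i t_i down to z_c; mantle fills any gap and the z_c terms cancel.
Column A: x×2830 + (z_c − 0 − x)×3270
Column B: 1.52×0 + 0.564×2940 + 22.2×2870 + (z_c − 1.52 − 22.764)×3270
The z_c×3270 term appears on both sides and cancels. Collect the known terms of each column as K = Σ(ρt)_known − 3270 × (depth of known layers): K_A = 0 − 3270×0 = 0; K_B = 65372.16 − 3270×(1.52 + 22.764) = −14036.52.
Balance: K_A − x×(3270 − 2830) = K_B, so x = (K_A − K_B)/(3270 − 2830) = 14036.5/440 = 31.9 km.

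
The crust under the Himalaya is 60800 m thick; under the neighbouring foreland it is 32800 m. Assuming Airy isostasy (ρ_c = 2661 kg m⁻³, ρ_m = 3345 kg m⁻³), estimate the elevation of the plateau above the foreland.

Excess crust Δ = 60800 m − 32800 m = 28000 m, split between elevation h and root r with h + r = Δ.
Airy balance ρ_c h = (ρ_m − ρ_c) r gives r = h ρ_c/(ρ_m − ρ_c), so h (1 + ρ_c/(ρ_m − ρ_c)) = Δ, i.e. h = Δ (ρ_m − ρ_c)/ρ_m.
h = 28000 m × 684/3345 = 5730 m.

5730 m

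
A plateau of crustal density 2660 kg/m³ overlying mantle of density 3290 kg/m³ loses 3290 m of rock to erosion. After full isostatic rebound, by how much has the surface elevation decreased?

630 m

Rebound u = e ρ_c/ρ_m = 3290 m × 2660/3290 = 2660 m.
Net surface drop = e − u = 3290 m − 2660 m = e (ρ_m − ρ_c)/ρ_m = 630 m.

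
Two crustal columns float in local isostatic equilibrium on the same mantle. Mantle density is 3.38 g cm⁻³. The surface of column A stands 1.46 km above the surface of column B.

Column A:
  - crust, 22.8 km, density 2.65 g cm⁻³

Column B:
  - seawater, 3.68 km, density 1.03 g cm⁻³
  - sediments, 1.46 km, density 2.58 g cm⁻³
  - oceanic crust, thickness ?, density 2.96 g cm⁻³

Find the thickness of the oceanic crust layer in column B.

Take the compensation level at the base of the deeper column (depth z_c below the surface of column A) and equate Σ ρ_i t_i down to z_c; mantle fills any gap and the z_c terms cancel.
Column A: 22.8×2.65 + (z_c − 22.8)×3.38
Column B: 1.46×0 + 3.68×1.03 + 1.46×2.58 + x×2.96 + (z_c − 1.46 − 5.14 − x)×3.38
The z_c×3.38 term appears on both sides and cancels. Collect the known terms of each column as K = Σ(ρt)_known − 3.38 × (depth of known layers): K_A = 60.42 − 3.38×22.8 = −16.644; K_B = 7.5572 − 3.38×(1.46 + 5.14) = −14.7508.
Balance: K_A = K_B − x×(3.38 − 2.96), so x = (K_B − K_A)/(3.38 − 2.96) = 1.8932/0.42 = 4.51 km.

4.51 km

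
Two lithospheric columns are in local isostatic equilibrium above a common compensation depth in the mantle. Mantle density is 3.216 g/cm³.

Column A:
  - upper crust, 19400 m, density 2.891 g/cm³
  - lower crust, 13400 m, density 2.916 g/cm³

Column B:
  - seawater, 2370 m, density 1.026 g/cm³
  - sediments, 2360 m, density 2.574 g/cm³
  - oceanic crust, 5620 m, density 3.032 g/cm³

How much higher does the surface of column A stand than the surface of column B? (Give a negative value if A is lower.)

804 m

For any compensation level in the mantle, the mantle terms cancel and isostasy reduces to e = (Σt_A − Σt_B) − (Σ(ρt)_A − Σ(ρt)_B) / ρ_m.
Σt_A = 32800 m; Σt_B = 10350 m; Σ(ρt)_A = 95159.8; Σ(ρt)_B = 25546.1 (in m·g/cm³).
e = (32800 − 10350) − (95159.8 − 25546.1) / 3.216 = 804 m.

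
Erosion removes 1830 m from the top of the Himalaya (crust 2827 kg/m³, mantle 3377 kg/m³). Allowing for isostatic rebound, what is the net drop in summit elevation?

Rebound u = e ρ_c/ρ_m = 1830 m × 2827/3377 = 1532 m.
Net surface drop = e − u = 1830 m − 1532 m = e (ρ_m − ρ_c)/ρ_m = 298 m.

298 m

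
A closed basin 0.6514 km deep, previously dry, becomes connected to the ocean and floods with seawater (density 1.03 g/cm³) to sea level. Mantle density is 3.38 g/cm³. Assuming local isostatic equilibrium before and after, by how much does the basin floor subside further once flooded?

After flooding the water column is d + s deep. Its weight must equal the weight of mantle displaced by the extra subsidence s: (d + s) ρ_w = s ρ_m.
s = d ρ_w / (ρ_m − ρ_w) = 0.6514 km × 1.03/(3.38 − 1.03) = 0.286 km.

0.286 km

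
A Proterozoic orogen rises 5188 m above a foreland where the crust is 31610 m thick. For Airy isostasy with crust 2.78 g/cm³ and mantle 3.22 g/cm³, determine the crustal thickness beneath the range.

Root depth r = h ρ_c / (ρ_m − ρ_c) = 5188 m × 2.78 / 0.44 = 32780 m.
Total thickness = T + h + r = 31610 m + 5188 m + 32780 m = 69600 m.

69600 m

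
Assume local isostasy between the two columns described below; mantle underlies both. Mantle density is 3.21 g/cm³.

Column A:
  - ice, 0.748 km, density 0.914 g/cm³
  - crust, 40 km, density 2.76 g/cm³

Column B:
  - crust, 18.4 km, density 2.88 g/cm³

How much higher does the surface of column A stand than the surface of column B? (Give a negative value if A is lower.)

For any compensation level in the mantle, the mantle terms cancel and isostasy reduces to e = (Σt_A − Σt_B) − (Σ(ρt)_A − Σ(ρt)_B) / ρ_m.
Σt_A = 40.748 km; Σt_B = 18.4 km; Σ(ρt)_A = 111.083672; Σ(ρt)_B = 52.992 (in km·g/cm³).
e = (40.748 − 18.4) − (111.083672 − 52.992) / 3.21 = 4.25 km.

4.25 km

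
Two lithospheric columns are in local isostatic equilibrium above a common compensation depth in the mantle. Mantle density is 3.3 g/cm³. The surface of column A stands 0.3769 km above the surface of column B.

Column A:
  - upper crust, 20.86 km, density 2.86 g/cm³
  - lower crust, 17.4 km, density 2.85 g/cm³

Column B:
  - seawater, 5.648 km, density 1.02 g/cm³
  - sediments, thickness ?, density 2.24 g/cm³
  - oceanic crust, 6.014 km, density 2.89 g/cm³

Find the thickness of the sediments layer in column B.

0.398 km

Take the compensation level at the base of the deeper column (depth z_c below the surface of column A) and equate Σ ρ_i t_i down to z_c; mantle fills any gap and the z_c terms cancel.
Column A: 20.86×2.86 + 17.4×2.85 + (z_c − 38.26)×3.3
Column B: 0.3769×0 + 5.648×1.02 + x×2.24 + 6.014×2.89 + (z_c − 0.3769 − 11.662 − x)×3.3
The z_c×3.3 term appears on both sides and cancels. Collect the known terms of each column as K = Σ(ρt)_known − 3.3 × (depth of known layers): K_A = 109.2496 − 3.3×38.26 = −17.0084; K_B = 23.14142 − 3.3×(0.3769 + 11.662) = −16.58695.
Balance: K_A = K_B − x×(3.3 − 2.24), so x = (K_B − K_A)/(3.3 − 2.24) = 0.42145/1.06 = 0.398 km.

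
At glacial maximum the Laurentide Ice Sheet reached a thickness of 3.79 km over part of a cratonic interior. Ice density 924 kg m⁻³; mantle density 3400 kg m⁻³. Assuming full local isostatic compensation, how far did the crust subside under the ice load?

1.03 km

Isostatic balance requires: the ice load ρ_ice t is balanced by mantle displaced below, ρ_m s.
s = t ρ_ice / ρ_m = 3.79 km × 924/3400 = 1.03 km.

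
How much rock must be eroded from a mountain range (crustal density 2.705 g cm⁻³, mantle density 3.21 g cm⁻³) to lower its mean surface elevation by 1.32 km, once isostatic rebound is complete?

8.39 km

Net drop Δ = e − u = e − e ρ_c/ρ_m = e (ρ_m − ρ_c)/ρ_m.
e = Δ ρ_m/(ρ_m − ρ_c) = 1.32 km × 3.21/0.505 = 8.39 km.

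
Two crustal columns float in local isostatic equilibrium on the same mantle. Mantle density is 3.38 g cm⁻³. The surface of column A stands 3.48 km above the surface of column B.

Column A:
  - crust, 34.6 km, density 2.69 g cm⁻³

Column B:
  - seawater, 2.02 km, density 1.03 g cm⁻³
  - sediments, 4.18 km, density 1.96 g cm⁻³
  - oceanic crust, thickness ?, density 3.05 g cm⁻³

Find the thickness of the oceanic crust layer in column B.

4.33 km

Take the compensation level at the base of the deeper column (depth z_c below the surface of column A) and equate Σ ρ_i t_i down to z_c; mantle fills any gap and the z_c terms cancel.
Column A: 34.6×2.69 + (z_c − 34.6)×3.38
Column B: 3.48×0 + 2.02×1.03 + 4.18×1.96 + x×3.05 + (z_c − 3.48 − 6.2 − x)×3.38
The z_c×3.38 term appears on both sides and cancels. Collect the known terms of each column as K = Σ(ρt)_known − 3.38 × (depth of known layers): K_A = 93.074 − 3.38×34.6 = −23.874; K_B = 10.2734 − 3.38×(3.48 + 6.2) = −22.445.
Balance: K_A = K_B − x×(3.38 − 3.05), so x = (K_B − K_A)/(3.38 − 3.05) = 1.429/0.33 = 4.33 km.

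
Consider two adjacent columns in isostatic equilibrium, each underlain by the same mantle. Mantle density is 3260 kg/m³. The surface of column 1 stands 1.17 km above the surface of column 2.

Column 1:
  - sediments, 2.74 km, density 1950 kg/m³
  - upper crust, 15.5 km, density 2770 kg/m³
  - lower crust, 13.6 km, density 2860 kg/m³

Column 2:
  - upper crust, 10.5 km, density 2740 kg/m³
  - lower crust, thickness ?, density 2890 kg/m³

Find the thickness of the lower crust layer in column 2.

Take the compensation level at the base of the deeper column (depth z_c below the surface of column 1) and equate Σ ρ_i t_i down to z_c; mantle fills any gap and the z_c terms cancel.
Column 1: 2.74×1950 + 15.5×2770 + 13.6×2860 + (z_c − 31.84)×3260
Column 2: 1.17×0 + 10.5×2740 + x×2890 + (z_c − 1.17 − 10.5 − x)×3260
The z_c×3260 term appears on both sides and cancels. Collect the known terms of each column as K = Σ(ρt)_known − 3260 × (depth of known layers): K_1 = 87174 − 3260×31.84 = −16624.4; K_2 = 28770 − 3260×(1.17 + 10.5) = −9274.2.
Balance: K_1 = K_2 − x×(3260 − 2890), so x = (K_2 − K_1)/(3260 − 2890) = 7350.2/370 = 19.9 km.

19.9 km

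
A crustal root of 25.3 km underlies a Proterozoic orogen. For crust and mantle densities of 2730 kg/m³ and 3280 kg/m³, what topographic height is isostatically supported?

5.1 km

Balancing pressure at the compensation depth: ρ_c h = (ρ_m − ρ_c) r.
h = r (ρ_m − ρ_c) / ρ_c = 25.3 km × (3280 − 2730) / 2730 = 5.1 km.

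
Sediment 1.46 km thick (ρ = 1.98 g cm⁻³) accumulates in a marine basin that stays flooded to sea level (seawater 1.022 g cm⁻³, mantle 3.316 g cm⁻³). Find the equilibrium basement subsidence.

0.61 km

Submarine loading: the sediment displaces seawater, and the subsidence is in turn flooded, so s (ρ_m − ρ_w) = t (ρ_sed − ρ_w).
s = 1.46 km × (1.98 − 1.022) / (3.316 − 1.022) = 0.61 km.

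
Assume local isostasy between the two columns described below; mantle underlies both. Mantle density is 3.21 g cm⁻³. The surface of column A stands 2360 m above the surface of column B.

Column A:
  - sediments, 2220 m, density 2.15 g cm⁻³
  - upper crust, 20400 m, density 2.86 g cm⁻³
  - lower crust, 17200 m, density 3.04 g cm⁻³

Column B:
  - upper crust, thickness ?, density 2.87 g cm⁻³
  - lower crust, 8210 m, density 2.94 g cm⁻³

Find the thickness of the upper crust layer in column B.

7720 m

Take the compensation level at the base of the deeper column (depth z_c below the surface of column A) and equate Σ ρ_i t_i down to z_c; mantle fills any gap and the z_c terms cancel.
Column A: 2220×2.15 + 20400×2.86 + 17200×3.04 + (z_c − 39820)×3.21
Column B: 2360×0 + x×2.87 + 8210×2.94 + (z_c − 2360 − 8210 − x)×3.21
The z_c×3.21 term appears on both sides and cancels. Collect the known terms of each column as K = Σ(ρt)_known − 3.21 × (depth of known layers): K_A = 115405 − 3.21×39820 = −12417.2; K_B = 24137.4 − 3.21×(2360 + 8210) = −9792.3.
Balance: K_A = K_B − x×(3.21 − 2.87), so x = (K_B − K_A)/(3.21 − 2.87) = 2624.9/0.34 = 7720 m.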